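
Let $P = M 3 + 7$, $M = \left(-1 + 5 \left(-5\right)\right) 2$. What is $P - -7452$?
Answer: $7303$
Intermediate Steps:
$M = -52$ ($M = \left(-1 - 25\right) 2 = \left(-26\right) 2 = -52$)
$P = -149$ ($P = \left(-52\right) 3 + 7 = -156 + 7 = -149$)
$P - -7452 = -149 - -7452 = -149 + 7452 = 7303$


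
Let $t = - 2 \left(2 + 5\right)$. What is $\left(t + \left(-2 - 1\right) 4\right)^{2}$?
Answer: $676$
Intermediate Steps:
$t = -14$ ($t = \left(-2\right) 7 = -14$)
$\left(t + \left(-2 - 1\right) 4\right)^{2} = \left(-14 + \left(-2 - 1\right) 4\right)^{2} = \left(-14 - 12\right)^{2} = \left(-26\right)^{2} = 676$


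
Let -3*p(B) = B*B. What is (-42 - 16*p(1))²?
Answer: 12100/9 ≈ 1344.4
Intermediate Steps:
p(B) = -B²/3 (p(B) = -B*B/3 = -B²/3)
(-42 - 16*p(1))² = (-42 - (-16)*1²/3)² = (-42 - (-16)/3)² = (-42 - 16*(-⅓))² = (-42 + 16/3)² = (-110/3)² = 12100/9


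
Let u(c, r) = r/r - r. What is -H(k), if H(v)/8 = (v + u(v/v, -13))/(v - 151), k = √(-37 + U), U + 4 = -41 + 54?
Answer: 16688/22829 + 2640*I*√7/22829 ≈ 0.731 + 0.30596*I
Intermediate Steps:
U = 9 (U = -4 + (-41 + 54) = -4 + 13 = 9)
k = 2*I*√7 (k = √(-37 + 9) = √(-28) = 2*I*√7 ≈ 5.2915*I)
u(c, r) = 1 - r
H(v) = 8*(14 + v)/(-151 + v) (H(v) = 8*((v + (1 - 1*(-13)))/(v - 151)) = 8*((v + (1 + 13))/(-151 + v)) = 8*((v + 14)/(-151 + v)) = 8*((14 + v)/(-151 + v)) = 8*(14 + v)/(-151 + v))
-H(k) = -8*(14 + 2*I*√7)/(-151 + 2*I*√7)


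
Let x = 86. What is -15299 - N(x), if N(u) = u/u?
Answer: -15300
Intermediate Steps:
N(u) = 1
-15299 - N(x) = -15299 - 1*1 = -15299 - 1 = -15300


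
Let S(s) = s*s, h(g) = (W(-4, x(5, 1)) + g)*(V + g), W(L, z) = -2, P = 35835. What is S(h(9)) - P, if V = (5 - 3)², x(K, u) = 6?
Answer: -27554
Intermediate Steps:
V = 4 (V = 2² = 4)
h(g) = (-2 + g)*(4 + g)
S(s) = s²
S(h(9)) - P = (-8 + 9² + 2*9)² - 1*35835 = (-8 + 81 + 18)² - 35835 = 91² - 35835 = 8281 - 35835 = -27554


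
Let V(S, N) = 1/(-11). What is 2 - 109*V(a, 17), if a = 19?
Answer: 131/11 ≈ 11.909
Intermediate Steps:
V(S, N) = -1/11
2 - 109*V(a, 17) = 2 - 109*(-1/11) = 2 + 109/11 = 131/11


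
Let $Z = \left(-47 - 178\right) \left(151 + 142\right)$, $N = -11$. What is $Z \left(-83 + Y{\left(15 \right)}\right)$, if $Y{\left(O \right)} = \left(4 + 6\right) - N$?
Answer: $4087350$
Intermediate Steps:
$Y{\left(O \right)} = 21$ ($Y{\left(O \right)} = \left(4 + 6\right) - -11 = 10 + 11 = 21$)
$Z = -65925$ ($Z = \left(-225\right) 293 = -65925$)
$Z \left(-83 + Y{\left(15 \right)}\right) = - 65925 \left(-83 + 21\right) = \left(-65925\right) \left(-62\right) = 4087350$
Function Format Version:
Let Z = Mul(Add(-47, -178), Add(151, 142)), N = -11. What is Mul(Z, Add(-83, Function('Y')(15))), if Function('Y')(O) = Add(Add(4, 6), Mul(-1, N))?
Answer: 4087350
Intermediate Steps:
Function('Y')(O) = 21 (Function('Y')(O) = Add(Add(4, 6), Mul(-1, -11)) = Add(10, 11) = 21)
Z = -65925 (Z = Mul(-225, 293) = -65925)
Mul(Z, Add(-83, Function('Y')(15))) = Mul(-65925, Add(-83, 21)) = Mul(-65925, -62) = 4087350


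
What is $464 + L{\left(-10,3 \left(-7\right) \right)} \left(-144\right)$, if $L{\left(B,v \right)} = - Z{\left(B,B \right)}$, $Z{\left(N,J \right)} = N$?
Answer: $-976$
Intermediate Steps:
$L{\left(B,v \right)} = - B$
$464 + L{\left(-10,3 \left(-7\right) \right)} \left(-144\right) = 464 + \left(-1\right) \left(-10\right) \left(-144\right) = 464 + 10 \left(-144\right) = 464 - 1440 = -976$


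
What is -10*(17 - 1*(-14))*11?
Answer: -3410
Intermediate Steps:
-10*(17 - 1*(-14))*11 = -10*(17 + 14)*11 = -10*31*11 = -310*11 = -3410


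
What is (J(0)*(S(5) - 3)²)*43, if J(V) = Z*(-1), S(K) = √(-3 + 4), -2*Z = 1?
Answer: 86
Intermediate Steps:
Z = -½ (Z = -½*1 = -½ ≈ -0.50000)
S(K) = 1 (S(K) = √1 = 1)
J(V) = ½ (J(V) = -½*(-1) = ½)
(J(0)*(S(5) - 3)²)*43 = ((1 - 3)²/2)*43 = ((½)*(-2)²)*43 = ((½)*4)*43 = 2*43 = 86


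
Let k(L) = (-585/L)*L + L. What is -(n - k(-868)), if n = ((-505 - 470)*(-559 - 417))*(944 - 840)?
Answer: -98967853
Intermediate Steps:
n = 98966400 (n = -975*(-976)*104 = 951600*104 = 98966400)
k(L) = -585 + L
-(n - k(-868)) = -(98966400 - (-585 - 868)) = -(98966400 - 1*(-1453)) = -(98966400 + 1453) = -1*98967853 = -98967853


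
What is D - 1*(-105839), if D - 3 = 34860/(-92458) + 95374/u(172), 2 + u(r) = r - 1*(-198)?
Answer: 902507761715/8506136 ≈ 1.0610e+5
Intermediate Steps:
u(r) = 196 + r (u(r) = -2 + (r - 1*(-198)) = -2 + (r + 198) = -2 + (198 + r) = 196 + r)
D = 2226833611/8506136 (D = 3 + (34860/(-92458) + 95374/(196 + 172)) = 3 + (34860*(-1/92458) + 95374/368) = 3 + (-17430/46229 + 95374*(1/368)) = 3 + (-17430/46229 + 47687/184) = 3 + 2201315203/8506136 = 2226833611/8506136 ≈ 261.79)
D - 1*(-105839) = 2226833611/8506136 - 1*(-105839) = 2226833611/8506136 + 105839 = 902507761715/8506136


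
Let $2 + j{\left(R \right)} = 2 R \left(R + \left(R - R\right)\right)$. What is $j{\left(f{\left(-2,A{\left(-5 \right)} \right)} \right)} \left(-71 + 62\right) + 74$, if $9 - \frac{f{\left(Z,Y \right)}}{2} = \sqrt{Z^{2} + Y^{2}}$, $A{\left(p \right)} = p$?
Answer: $-7828 + 1296 \sqrt{29} \approx -848.83$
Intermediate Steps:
$f{\left(Z,Y \right)} = 18 - 2 \sqrt{Y^{2} + Z^{2}}$ ($f{\left(Z,Y \right)} = 18 - 2 \sqrt{Z^{2} + Y^{2}} = 18 - 2 \sqrt{Y^{2} + Z^{2}}$)
$j{\left(R \right)} = -2 + 2 R^{2}$ ($j{\left(R \right)} = -2 + 2 R \left(R + \left(R - R\right)\right) = -2 + 2 R \left(R + 0\right) = -2 + 2 R R = -2 + 2 R^{2}$)
$j{\left(f{\left(-2,A{\left(-5 \right)} \right)} \right)} \left(-71 + 62\right) + 74 = \left(-2 + 2 \left(18 - 2 \sqrt{\left(-5\right)^{2} + \left(-2\right)^{2}}\right)^{2}\right) \left(-71 + 62\right) + 74 = \left(-2 + 2 \left(18 - 2 \sqrt{25 + 4}\right)^{2}\right) \left(-9\right) + 74 = \left(-2 + 2 \left(18 - 2 \sqrt{29}\right)^{2}\right) \left(-9\right) + 74 = \left(18 - 18 \left(18 - 2 \sqrt{29}\right)^{2}\right) + 74 = 92 - 18 \left(18 - 2 \sqrt{29}\right)^{2}$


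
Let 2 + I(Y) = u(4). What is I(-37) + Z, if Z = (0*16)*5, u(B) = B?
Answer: 2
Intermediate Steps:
Z = 0 (Z = 0*5 = 0)
I(Y) = 2 (I(Y) = -2 + 4 = 2)
I(-37) + Z = 2 + 0 = 2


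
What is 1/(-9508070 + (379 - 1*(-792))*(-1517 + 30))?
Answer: -1/11249347 ≈ -8.8894e-8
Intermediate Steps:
1/(-9508070 + (379 - 1*(-792))*(-1517 + 30)) = 1/(-9508070 + (379 + 792)*(-1487)) = 1/(-9508070 + 1171*(-1487)) = 1/(-9508070 - 1741277) = 1/(-11249347) = -1/11249347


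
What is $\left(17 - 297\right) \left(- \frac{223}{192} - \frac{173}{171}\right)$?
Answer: $\frac{832405}{1368} \approx 608.48$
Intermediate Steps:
$\left(17 - 297\right) \left(- \frac{223}{192} - \frac{173}{171}\right) = - 280 \left(\left(-223\right) \frac{1}{192} - \frac{173}{171}\right) = - 280 \left(- \frac{223}{192} - \frac{173}{171}\right) = \left(-280\right) \left(- \frac{23783}{10944}\right) = \frac{832405}{1368}$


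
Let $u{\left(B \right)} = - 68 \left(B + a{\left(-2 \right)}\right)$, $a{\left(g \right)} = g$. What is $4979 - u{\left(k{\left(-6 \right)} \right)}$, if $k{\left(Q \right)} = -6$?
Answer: $4435$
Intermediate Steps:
$u{\left(B \right)} = 136 - 68 B$ ($u{\left(B \right)} = - 68 \left(B - 2\right) = - 68 \left(-2 + B\right) = 136 - 68 B$)
$4979 - u{\left(k{\left(-6 \right)} \right)} = 4979 - \left(136 - -408\right) = 4979 - \left(136 + 408\right) = 4979 - 544 = 4435$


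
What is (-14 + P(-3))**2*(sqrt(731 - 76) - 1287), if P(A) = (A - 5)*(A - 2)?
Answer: -870012 + 676*sqrt(655) ≈ -8.5271e+5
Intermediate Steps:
P(A) = (-5 + A)*(-2 + A)
(-14 + P(-3))**2*(sqrt(731 - 76) - 1287) = (-14 + (10 + (-3)**2 - 7*(-3)))**2*(sqrt(731 - 76) - 1287) = (-14 + (10 + 9 + 21))**2*(sqrt(655) - 1287) = (-14 + 40)**2*(-1287 + sqrt(655)) = 26**2*(-1287 + sqrt(655)) = 676*(-1287 + sqrt(655)) = -870012 + 676*sqrt(655)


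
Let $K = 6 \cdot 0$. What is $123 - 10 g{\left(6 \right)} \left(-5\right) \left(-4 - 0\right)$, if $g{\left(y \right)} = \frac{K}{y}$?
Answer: $123$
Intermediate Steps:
$K = 0$
$g{\left(y \right)} = 0$ ($g{\left(y \right)} = \frac{0}{y} = 0$)
$123 - 10 g{\left(6 \right)} \left(-5\right) \left(-4 - 0\right) = 123 - 10 \cdot 0 \left(-5\right) \left(-4 - 0\right) = 123 - 10 \cdot 0 \left(-4 + 0\right) = 123 - 10 \cdot 0 \left(-4\right) = 123 - 0 = 123 + 0 = 123$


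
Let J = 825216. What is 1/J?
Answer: 1/825216 ≈ 1.2118e-6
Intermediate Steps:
1/J = 1/825216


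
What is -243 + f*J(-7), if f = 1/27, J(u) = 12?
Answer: -2183/9 ≈ -242.56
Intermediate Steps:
f = 1/27 ≈ 0.037037
-243 + f*J(-7) = -243 + (1/27)*12 = -243 + 4/9 = -2183/9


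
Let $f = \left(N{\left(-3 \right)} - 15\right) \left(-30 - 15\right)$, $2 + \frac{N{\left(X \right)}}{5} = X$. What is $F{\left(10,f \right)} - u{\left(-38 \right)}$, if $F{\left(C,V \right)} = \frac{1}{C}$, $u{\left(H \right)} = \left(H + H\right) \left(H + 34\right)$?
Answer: $- \frac{3039}{10} \approx -303.9$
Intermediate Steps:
$N{\left(X \right)} = -10 + 5 X$
$u{\left(H \right)} = 2 H \left(34 + H\right)$
$f = 1800$ ($f = \left(\left(-10 + 5 \left(-3\right)\right) - 15\right) \left(-30 - 15\right) = \left(\left(-10 - 15\right) - 15\right) \left(-45\right) = \left(-25 - 15\right) \left(-45\right) = \left(-40\right) \left(-45\right) = 1800$)
$F{\left(10,f \right)} - u{\left(-38 \right)} = \frac{1}{10} - 2 \left(-38\right) \left(34 - 38\right) = \frac{1}{10} - 2 \left(-38\right) \left(-4\right) = \frac{1}{10} - 304 = - \frac{3039}{10}$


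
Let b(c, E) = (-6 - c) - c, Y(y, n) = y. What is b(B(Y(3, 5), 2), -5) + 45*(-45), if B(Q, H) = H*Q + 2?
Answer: -2047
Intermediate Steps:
B(Q, H) = 2 + H*Q
b(c, E) = -6 - 2*c
b(B(Y(3, 5), 2), -5) + 45*(-45) = (-6 - 2*(2 + 2*3)) + 45*(-45) = (-6 - 2*(2 + 6)) - 2025 = (-6 - 2*8) - 2025 = (-6 - 16) - 2025 = -22 - 2025 = -2047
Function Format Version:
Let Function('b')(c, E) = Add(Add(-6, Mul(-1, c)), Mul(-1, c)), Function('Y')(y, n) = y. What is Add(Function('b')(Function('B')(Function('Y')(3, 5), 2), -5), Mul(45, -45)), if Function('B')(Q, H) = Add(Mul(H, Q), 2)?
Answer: -2047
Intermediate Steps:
Function('B')(Q, H) = Add(2, Mul(H, Q))
Function('b')(c, E) = Add(-6, Mul(-2, c))
Add(Function('b')(Function('B')(Function('Y')(3, 5), 2), -5), Mul(45, -45)) = Add(Add(-6, Mul(-2, Add(2, Mul(2, 3)))), Mul(45, -45)) = Add(Add(-6, Mul(-2, Add(2, 6))), -2025) = Add(Add(-6, Mul(-2, 8)), -2025) = Add(Add(-6, -16), -2025) = Add(-22, -2025) = -2047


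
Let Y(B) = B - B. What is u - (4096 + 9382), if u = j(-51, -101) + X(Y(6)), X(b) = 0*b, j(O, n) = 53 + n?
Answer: -13526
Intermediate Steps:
Y(B) = 0
X(b) = 0
u = -48 (u = (53 - 101) + 0 = -48 + 0 = -48)
u - (4096 + 9382) = -48 - (4096 + 9382) = -48 - 1*13478 = -48 - 13478 = -13526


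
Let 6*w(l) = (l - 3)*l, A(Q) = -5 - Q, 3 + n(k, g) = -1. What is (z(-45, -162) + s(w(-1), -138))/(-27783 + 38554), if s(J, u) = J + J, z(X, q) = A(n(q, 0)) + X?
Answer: -134/32313 ≈ -0.0041469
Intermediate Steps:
n(k, g) = -4 (n(k, g) = -3 - 1 = -4)
w(l) = l*(-3 + l)/6 (w(l) = ((l - 3)*l)/6 = ((-3 + l)*l)/6 = (l*(-3 + l))/6 = l*(-3 + l)/6)
z(X, q) = -1 + X (z(X, q) = (-5 - 1*(-4)) + X = (-5 + 4) + X = -1 + X)
s(J, u) = 2*J
(z(-45, -162) + s(w(-1), -138))/(-27783 + 38554) = ((-1 - 45) + 2*((1/6)*(-1)*(-3 - 1)))/(-27783 + 38554) = (-46 + 2*((1/6)*(-1)*(-4)))/10771 = (-46 + 2*(2/3))*(1/10771) = (-46 + 4/3)*(1/10771) = -134/3*1/10771 = -134/32313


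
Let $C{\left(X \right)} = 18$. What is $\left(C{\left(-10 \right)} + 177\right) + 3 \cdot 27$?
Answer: $276$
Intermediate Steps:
$\left(C{\left(-10 \right)} + 177\right) + 3 \cdot 27 = \left(18 + 177\right) + 3 \cdot 27 = 195 + 81 = 276$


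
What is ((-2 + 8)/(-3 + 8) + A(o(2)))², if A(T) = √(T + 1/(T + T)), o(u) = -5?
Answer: (12 + I*√510)²/100 ≈ -3.66 + 5.42*I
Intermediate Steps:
A(T) = √(T + 1/(2*T))
((-2 + 8)/(-3 + 8) + A(o(2)))² = ((-2 + 8)/(-3 + 8) + √(2/(-5) + 4*(-5))/2)² = (6/5 + √(2*(-⅕) - 20)/2)² = (6*(⅕) + √(-⅖ - 20)/2)² = (6/5 + √(-102/5)/2)² = (6/5 + (I*√510/5)/2)² = (6/5 + I*√510/10)²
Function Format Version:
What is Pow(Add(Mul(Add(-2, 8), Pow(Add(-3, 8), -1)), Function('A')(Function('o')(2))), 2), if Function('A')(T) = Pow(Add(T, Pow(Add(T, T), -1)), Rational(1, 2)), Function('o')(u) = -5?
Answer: Mul(Rational(1, 100), Pow(Add(12, Mul(I, Pow(510, Rational(1, 2)))), 2)) ≈ Add(-3.6600, Mul(5.4200, I))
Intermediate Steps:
Function('A')(T) = Pow(Add(T, Mul(Rational(1, 2), Pow(T, -1))), Rational(1, 2)) (Function('A')(T) = Pow(Add(T, Pow(Mul(2, T), -1)), Rational(1, 2)) = Pow(Add(T, Mul(Rational(1, 2), Pow(T, -1))), Rational(1, 2)))
Pow(Add(Mul(Add(-2, 8), Pow(Add(-3, 8), -1)), Function('A')(Function('o')(2))), 2) = Pow(Add(Mul(Add(-2, 8), Pow(Add(-3, 8), -1)), Mul(Rational(1, 2), Pow(Add(Mul(2, Pow(-5, -1)), Mul(4, -5)), Rational(1, 2)))), 2) = Pow(Add(Mul(6, Pow(5, -1)), Mul(Rational(1, 2), Pow(Add(Mul(2, Rational(-1, 5)), -20), Rational(1, 2)))), 2) = Pow(Add(Mul(6, Rational(1, 5)), Mul(Rational(1, 2), Pow(Add(Rational(-2, 5), -20), Rational(1, 2)))), 2) = Pow(Add(Rational(6, 5), Mul(Rational(1, 2), Pow(Rational(-102, 5), Rational(1, 2)))), 2) = Pow(Add(Rational(6, 5), Mul(Rational(1, 2), Mul(Rational(1, 5), I, Pow(510, Rational(1, 2))))), 2) = Pow(Add(Rational(6, 5), Mul(Rational(1, 10), I, Pow(510, Rational(1, 2)))), 2)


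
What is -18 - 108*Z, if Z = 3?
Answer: -342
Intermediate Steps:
-18 - 108*Z = -18 - 108*3 = -18 - 36*9 = -18 - 324 = -342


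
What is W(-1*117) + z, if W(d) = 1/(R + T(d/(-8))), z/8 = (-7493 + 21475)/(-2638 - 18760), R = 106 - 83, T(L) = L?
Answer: -16748736/3220399 ≈ -5.2008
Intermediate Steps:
R = 23
z = -55928/10699 (z = 8*((-7493 + 21475)/(-2638 - 18760)) = 8*(13982/(-21398)) = 8*(13982*(-1/21398)) = 8*(-6991/10699) = -55928/10699 ≈ -5.2274)
W(d) = 1/(23 - d/8) (W(d) = 1/(23 + d/(-8)) = 1/(23 + d*(-1/8)) = 1/(23 - d/8))
W(-1*117) + z = -8/(-184 - 1*117) - 55928/10699 = -8/(-184 - 117) - 55928/10699 = -8/(-301) - 55928/10699 = -8*(-1/301) - 55928/10699 = 8/301 - 55928/10699 = -16748736/3220399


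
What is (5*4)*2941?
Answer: 58820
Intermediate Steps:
(5*4)*2941 = 20*2941 = 58820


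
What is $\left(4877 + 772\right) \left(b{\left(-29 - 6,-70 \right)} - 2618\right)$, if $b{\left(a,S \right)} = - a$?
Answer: $-14591367$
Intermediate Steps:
$\left(4877 + 772\right) \left(b{\left(-29 - 6,-70 \right)} - 2618\right) = \left(4877 + 772\right) \left(- (-29 - 6) - 2618\right) = 5649 \left(\left(-1\right) \left(-35\right) - 2618\right) = 5649 \left(35 - 2618\right) = 5649 \left(-2583\right) = -14591367$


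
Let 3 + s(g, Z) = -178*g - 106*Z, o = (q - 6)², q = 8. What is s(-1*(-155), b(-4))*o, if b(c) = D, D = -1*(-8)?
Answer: -113764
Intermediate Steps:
o = 4 (o = (8 - 6)² = 2² = 4)
D = 8
b(c) = 8
s(g, Z) = -3 - 178*g - 106*Z (s(g, Z) = -3 + (-178*g - 106*Z) = -3 - 178*g - 106*Z)
s(-1*(-155), b(-4))*o = (-3 - (-178)*(-155) - 106*8)*4 = (-3 - 178*155 - 848)*4 = (-3 - 27590 - 848)*4 = -28441*4 = -113764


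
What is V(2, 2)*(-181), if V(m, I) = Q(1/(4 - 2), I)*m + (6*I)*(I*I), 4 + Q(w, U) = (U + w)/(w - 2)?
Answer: -19910/3 ≈ -6636.7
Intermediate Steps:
Q(w, U) = -4 + (U + w)/(-2 + w) (Q(w, U) = -4 + (U + w)/(w - 2) = -4 + (U + w)/(-2 + w))
V(m, I) = 6*I³ + m*(-13/3 - 2*I/3) (V(m, I) = ((8 + I - 3/(4 - 2))/(-2 + 1/(4 - 2)))*m + (6*I)*(I*I) = ((8 + I - 3/2)/(-2 + 1/2))*m + (6*I)*I² = ((8 + I - 3*½)/(-2 + ½))*m + 6*I³ = ((8 + I - 3/2)/(-3/2))*m + 6*I³ = (-2*(13/2 + I)/3)*m + 6*I³ = (-13/3 - 2*I/3)*m + 6*I³ = m*(-13/3 - 2*I/3) + 6*I³ = 6*I³ + m*(-13/3 - 2*I/3))
V(2, 2)*(-181) = (6*2³ - ⅓*2*(13 + 2*2))*(-181) = (6*8 - ⅓*2*(13 + 4))*(-181) = (48 - ⅓*2*17)*(-181) = (48 - 34/3)*(-181) = (110/3)*(-181) = -19910/3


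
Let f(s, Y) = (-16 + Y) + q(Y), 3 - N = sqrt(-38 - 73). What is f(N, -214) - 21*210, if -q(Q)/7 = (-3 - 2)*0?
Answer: -4640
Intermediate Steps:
q(Q) = 0 (q(Q) = -7*(-3 - 2)*0 = -(-35)*0 = -7*0 = 0)
N = 3 - I*sqrt(111) (N = 3 - sqrt(-38 - 73) = 3 - sqrt(-111) = 3 - I*sqrt(111) ≈ 3.0 - 10.536*I)
f(s, Y) = -16 + Y (f(s, Y) = (-16 + Y) + 0 = -16 + Y)
f(N, -214) - 21*210 = (-16 - 214) - 21*210 = -230 - 1*4410 = -230 - 4410 = -4640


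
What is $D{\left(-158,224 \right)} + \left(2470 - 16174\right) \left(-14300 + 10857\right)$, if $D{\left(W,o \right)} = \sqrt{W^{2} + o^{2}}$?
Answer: $47182872 + 34 \sqrt{65} \approx 4.7183 \cdot 10^{7}$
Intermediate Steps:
$D{\left(-158,224 \right)} + \left(2470 - 16174\right) \left(-14300 + 10857\right) = \sqrt{\left(-158\right)^{2} + 224^{2}} + \left(2470 - 16174\right) \left(-14300 + 10857\right) = \sqrt{24964 + 50176} - -47182872 = \sqrt{75140} + 47182872 = 34 \sqrt{65} + 47182872 = 47182872 + 34 \sqrt{65}$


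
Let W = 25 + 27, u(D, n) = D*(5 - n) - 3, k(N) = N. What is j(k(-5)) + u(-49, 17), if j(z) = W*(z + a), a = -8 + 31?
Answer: 1521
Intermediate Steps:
a = 23
u(D, n) = -3 + D*(5 - n)
W = 52
j(z) = 1196 + 52*z (j(z) = 52*(z + 23) = 52*(23 + z) = 1196 + 52*z)
j(k(-5)) + u(-49, 17) = (1196 + 52*(-5)) + (-3 + 5*(-49) - 1*(-49)*17) = (1196 - 260) + (-3 - 245 + 833) = 936 + 585 = 1521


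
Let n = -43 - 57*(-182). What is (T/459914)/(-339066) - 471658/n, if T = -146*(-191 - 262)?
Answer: -12258485890948145/268504756757874 ≈ -45.655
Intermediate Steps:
T = 66138 (T = -146*(-453) = 66138)
n = 10331 (n = -43 + 10374 = 10331)
(T/459914)/(-339066) - 471658/n = (66138/459914)/(-339066) - 471658/10331 = (66138*(1/459914))*(-1/339066) - 471658*1/10331 = (33069/229957)*(-1/339066) - 471658/10331 = -11023/25990200054 - 471658/10331 = -12258485890948145/268504756757874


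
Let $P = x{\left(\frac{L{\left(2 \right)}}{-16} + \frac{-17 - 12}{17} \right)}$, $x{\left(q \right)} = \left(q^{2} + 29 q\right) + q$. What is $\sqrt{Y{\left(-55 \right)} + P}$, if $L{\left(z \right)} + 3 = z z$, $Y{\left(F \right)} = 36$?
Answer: $\frac{5 i \sqrt{41207}}{272} \approx 3.7315 i$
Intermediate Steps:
$L{\left(z \right)} = -3 + z^{2}$ ($L{\left(z \right)} = -3 + z z = -3 + z^{2}$)
$x{\left(q \right)} = q^{2} + 30 q$
$P = - \frac{3693599}{73984}$ ($P = \left(\frac{-3 + 2^{2}}{-16} + \frac{-17 - 12}{17}\right) \left(30 + \left(\frac{-3 + 2^{2}}{-16} + \frac{-17 - 12}{17}\right)\right) = \left(\left(-3 + 4\right) \left(- \frac{1}{16}\right) + \left(-17 - 12\right) \frac{1}{17}\right) \left(30 + \left(\left(-3 + 4\right) \left(- \frac{1}{16}\right) + \left(-17 - 12\right) \frac{1}{17}\right)\right) = \left(1 \left(- \frac{1}{16}\right) - \frac{29}{17}\right) \left(30 + \left(1 \left(- \frac{1}{16}\right) - \frac{29}{17}\right)\right) = \left(- \frac{1}{16} - \frac{29}{17}\right) \left(30 - \frac{481}{272}\right) = - \frac{481 \left(30 - \frac{481}{272}\right)}{272} = \left(- \frac{481}{272}\right) \frac{7679}{272} = - \frac{3693599}{73984} \approx -49.924$)
$\sqrt{Y{\left(-55 \right)} + P} = \sqrt{36 - \frac{3693599}{73984}} = \sqrt{- \frac{1030175}{73984}} = \frac{5 i \sqrt{41207}}{272}$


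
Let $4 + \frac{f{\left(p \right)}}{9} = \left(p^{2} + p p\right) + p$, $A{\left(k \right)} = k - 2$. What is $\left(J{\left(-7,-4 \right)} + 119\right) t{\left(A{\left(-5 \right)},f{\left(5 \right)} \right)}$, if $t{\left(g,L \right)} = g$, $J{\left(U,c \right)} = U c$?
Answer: $-1029$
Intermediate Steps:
$A{\left(k \right)} = -2 + k$
$f{\left(p \right)} = -36 + 9 p + 18 p^{2}$ ($f{\left(p \right)} = -36 + 9 \left(\left(p^{2} + p p\right) + p\right) = -36 + 9 \left(\left(p^{2} + p^{2}\right) + p\right) = -36 + 9 \left(2 p^{2} + p\right) = -36 + 9 \left(p + 2 p^{2}\right) = -36 + \left(9 p + 18 p^{2}\right) = -36 + 9 p + 18 p^{2}$)
$\left(J{\left(-7,-4 \right)} + 119\right) t{\left(A{\left(-5 \right)},f{\left(5 \right)} \right)} = \left(\left(-7\right) \left(-4\right) + 119\right) \left(-2 - 5\right) = \left(28 + 119\right) \left(-7\right) = 147 \left(-7\right) = -1029$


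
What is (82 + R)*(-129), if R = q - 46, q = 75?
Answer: -14319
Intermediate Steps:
R = 29 (R = 75 - 46 = 29)
(82 + R)*(-129) = (82 + 29)*(-129) = 111*(-129) = -14319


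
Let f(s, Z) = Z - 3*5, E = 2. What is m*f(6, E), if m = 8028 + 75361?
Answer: -1084057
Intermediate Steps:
m = 83389
f(s, Z) = -15 + Z (f(s, Z) = Z - 15 = -15 + Z)
m*f(6, E) = 83389*(-15 + 2) = 83389*(-13) = -1084057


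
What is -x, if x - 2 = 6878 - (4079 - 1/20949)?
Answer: -58678150/20949 ≈ -2801.0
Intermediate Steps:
x = 58678150/20949 (x = 2 + (6878 - (4079 - 1/20949)) = 2 + (6878 - 1*85450970/20949) = 2 + (6878 - 85450970/20949) = 2 + 58636252/20949 = 58678150/20949 ≈ 2801.0)
-x = -1*58678150/20949 = -58678150/20949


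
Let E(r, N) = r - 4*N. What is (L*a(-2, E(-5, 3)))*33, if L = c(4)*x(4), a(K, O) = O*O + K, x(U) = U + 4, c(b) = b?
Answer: 303072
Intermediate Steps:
x(U) = 4 + U
a(K, O) = K + O² (a(K, O) = O² + K = K + O²)
L = 32 (L = 4*(4 + 4) = 4*8 = 32)
(L*a(-2, E(-5, 3)))*33 = (32*(-2 + (-5 - 4*3)²))*33 = (32*(-2 + (-5 - 12)²))*33 = (32*(-2 + (-17)²))*33 = (32*(-2 + 289))*33 = (32*287)*33 = 9184*33 = 303072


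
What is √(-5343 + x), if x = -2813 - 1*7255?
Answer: I*√15411 ≈ 124.14*I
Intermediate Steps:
x = -10068 (x = -2813 - 7255 = -10068)
√(-5343 + x) = √(-5343 - 10068) = √(-15411) = I*√15411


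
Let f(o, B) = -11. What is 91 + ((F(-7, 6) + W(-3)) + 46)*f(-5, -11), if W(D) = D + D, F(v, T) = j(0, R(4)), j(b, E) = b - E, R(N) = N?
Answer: -305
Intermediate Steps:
F(v, T) = -4 (F(v, T) = 0 - 1*4 = 0 - 4 = -4)
W(D) = 2*D
91 + ((F(-7, 6) + W(-3)) + 46)*f(-5, -11) = 91 + ((-4 + 2*(-3)) + 46)*(-11) = 91 + ((-4 - 6) + 46)*(-11) = 91 + (-10 + 46)*(-11) = 91 + 36*(-11) = 91 - 396 = -305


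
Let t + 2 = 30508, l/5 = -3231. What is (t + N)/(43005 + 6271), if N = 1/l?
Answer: 492824429/796053780 ≈ 0.61908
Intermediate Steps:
l = -16155 (l = 5*(-3231) = -16155)
t = 30506 (t = -2 + 30508 = 30506)
N = -1/16155 (N = 1/(-16155) = -1/16155 ≈ -6.1900e-5)
(t + N)/(43005 + 6271) = (30506 - 1/16155)/(43005 + 6271) = (492824429/16155)/49276 = (492824429/16155)*(1/49276) = 492824429/796053780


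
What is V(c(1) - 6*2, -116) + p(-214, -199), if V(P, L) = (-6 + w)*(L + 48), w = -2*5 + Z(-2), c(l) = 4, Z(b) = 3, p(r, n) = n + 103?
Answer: 788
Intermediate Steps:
p(r, n) = 103 + n
w = -7 (w = -2*5 + 3 = -10 + 3 = -7)
V(P, L) = -624 - 13*L (V(P, L) = (-6 - 7)*(L + 48) = -13*(48 + L) = -624 - 13*L)
V(c(1) - 6*2, -116) + p(-214, -199) = (-624 - 13*(-116)) + (103 - 199) = (-624 + 1508) - 96 = 884 - 96 = 788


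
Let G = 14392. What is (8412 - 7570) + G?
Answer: 15234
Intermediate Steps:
(8412 - 7570) + G = (8412 - 7570) + 14392 = 842 + 14392 = 15234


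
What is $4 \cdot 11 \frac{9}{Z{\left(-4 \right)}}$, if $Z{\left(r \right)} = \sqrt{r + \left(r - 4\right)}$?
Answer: $- 66 i \sqrt{3} \approx - 114.32 i$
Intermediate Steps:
$Z{\left(r \right)} = \sqrt{-4 + 2 r}$ ($Z{\left(r \right)} = \sqrt{r + \left(r - 4\right)} = \sqrt{r + \left(-4 + r\right)} = \sqrt{-4 + 2 r}$)
$4 \cdot 11 \frac{9}{Z{\left(-4 \right)}} = 4 \cdot 11 \frac{9}{\sqrt{-4 + 2 \left(-4\right)}} = 44 \frac{9}{\sqrt{-4 - 8}} = 44 \frac{9}{\sqrt{-12}} = 44 \frac{9}{2 i \sqrt{3}} = 44 \cdot 9 \left(- \frac{i \sqrt{3}}{6}\right) = 44 \left(- \frac{3 i \sqrt{3}}{2}\right) = - 66 i \sqrt{3}$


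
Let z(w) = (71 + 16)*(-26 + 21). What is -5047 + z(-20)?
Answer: -5482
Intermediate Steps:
z(w) = -435 (z(w) = 87*(-5) = -435)
-5047 + z(-20) = -5047 - 435 = -5482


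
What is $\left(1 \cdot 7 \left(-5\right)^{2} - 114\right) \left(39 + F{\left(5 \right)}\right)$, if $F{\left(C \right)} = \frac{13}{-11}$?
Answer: $\frac{25376}{11} \approx 2306.9$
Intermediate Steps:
$F{\left(C \right)} = - \frac{13}{11}$ ($F{\left(C \right)} = 13 \left(- \frac{1}{11}\right) = - \frac{13}{11}$)
$\left(1 \cdot 7 \left(-5\right)^{2} - 114\right) \left(39 + F{\left(5 \right)}\right) = \left(1 \cdot 7 \left(-5\right)^{2} - 114\right) \left(39 - \frac{13}{11}\right) = \left(7 \cdot 25 + \left(-215 + 101\right)\right) \frac{416}{11} = \left(175 - 114\right) \frac{416}{11} = 61 \cdot \frac{416}{11} = \frac{25376}{11}$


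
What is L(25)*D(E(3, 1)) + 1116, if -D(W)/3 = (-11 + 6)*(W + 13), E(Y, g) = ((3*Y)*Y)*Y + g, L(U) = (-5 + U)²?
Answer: 571116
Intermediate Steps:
E(Y, g) = g + 3*Y³ (E(Y, g) = (3*Y²)*Y + g = 3*Y³ + g = g + 3*Y³)
D(W) = 195 + 15*W (D(W) = -3*(-11 + 6)*(W + 13) = -(-15)*(13 + W) = -3*(-65 - 5*W) = 195 + 15*W)
L(25)*D(E(3, 1)) + 1116 = (-5 + 25)²*(195 + 15*(1 + 3*3³)) + 1116 = 20²*(195 + 15*(1 + 3*27)) + 1116 = 400*(195 + 15*(1 + 81)) + 1116 = 400*(195 + 15*82) + 1116 = 400*(195 + 1230) + 1116 = 400*1425 + 1116 = 570000 + 1116 = 571116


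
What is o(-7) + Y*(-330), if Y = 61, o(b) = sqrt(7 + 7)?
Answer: -20130 + sqrt(14) ≈ -20126.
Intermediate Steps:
o(b) = sqrt(14)
o(-7) + Y*(-330) = sqrt(14) + 61*(-330) = sqrt(14) - 20130 = -20130 + sqrt(14)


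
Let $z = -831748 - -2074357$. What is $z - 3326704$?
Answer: $-2084095$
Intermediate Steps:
$z = 1242609$ ($z = -831748 + 2074357 = 1242609$)
$z - 3326704 = 1242609 - 3326704 = -2084095$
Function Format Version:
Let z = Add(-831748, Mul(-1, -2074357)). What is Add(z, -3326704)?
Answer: -2084095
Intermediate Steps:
z = 1242609 (z = Add(-831748, 2074357) = 1242609)
Add(z, -3326704) = Add(1242609, -3326704) = -2084095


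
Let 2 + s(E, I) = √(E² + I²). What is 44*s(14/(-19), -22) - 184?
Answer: -272 + 88*√43730/19 ≈ 696.54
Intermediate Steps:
s(E, I) = -2 + √(E² + I²)
44*s(14/(-19), -22) - 184 = 44*(-2 + √((14/(-19))² + (-22)²)) - 184 = 44*(-2 + √((14*(-1/19))² + 484)) - 184 = 44*(-2 + √((-14/19)² + 484)) - 184 = 44*(-2 + √(196/361 + 484)) - 184 = 44*(-2 + √(174920/361)) - 184 = 44*(-2 + 2*√43730/19) - 184 = (-88 + 88*√43730/19) - 184 = -272 + 88*√43730/19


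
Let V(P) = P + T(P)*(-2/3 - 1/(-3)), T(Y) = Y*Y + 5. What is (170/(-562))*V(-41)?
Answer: 51255/281 ≈ 182.40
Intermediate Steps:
T(Y) = 5 + Y² (T(Y) = Y² + 5 = 5 + Y²)
V(P) = -5/3 + P - P²/3 (V(P) = P + (5 + P²)*(-2/3 - 1/(-3)) = P + (5 + P²)*(-2*⅓ - 1*(-⅓)) = P + (5 + P²)*(-⅔ + ⅓) = P + (5 + P²)*(-⅓) = P + (-5/3 - P²/3) = -5/3 + P - P²/3)
(170/(-562))*V(-41) = (170/(-562))*(-5/3 - 41 - ⅓*(-41)²) = (170*(-1/562))*(-5/3 - 41 - ⅓*1681) = -85*(-5/3 - 41 - 1681/3)/281 = -85/281*(-603) = 51255/281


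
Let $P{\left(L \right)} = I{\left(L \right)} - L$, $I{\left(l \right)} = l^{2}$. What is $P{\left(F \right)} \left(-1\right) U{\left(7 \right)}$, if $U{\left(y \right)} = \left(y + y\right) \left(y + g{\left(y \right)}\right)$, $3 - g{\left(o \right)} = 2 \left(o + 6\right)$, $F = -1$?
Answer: $448$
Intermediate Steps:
$g{\left(o \right)} = -9 - 2 o$ ($g{\left(o \right)} = 3 - 2 \left(o + 6\right) = 3 - 2 \left(6 + o\right) = 3 - \left(12 + 2 o\right) = -9 - 2 o$)
$U{\left(y \right)} = 2 y \left(-9 - y\right)$ ($U{\left(y \right)} = \left(y + y\right) \left(y - \left(9 + 2 y\right)\right) = 2 y \left(-9 - y\right)$)
$P{\left(L \right)} = L^{2} - L$
$P{\left(F \right)} \left(-1\right) U{\left(7 \right)} = - (-1 - 1) \left(-1\right) 2 \cdot 7 \left(-9 - 7\right) = \left(-1\right) \left(-2\right) \left(-1\right) 2 \cdot 7 \left(-9 - 7\right) = 2 \left(-1\right) 2 \cdot 7 \left(-16\right) = \left(-2\right) \left(-224\right) = 448$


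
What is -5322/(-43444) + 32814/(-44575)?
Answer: -594171633/968258150 ≈ -0.61365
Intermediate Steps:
-5322/(-43444) + 32814/(-44575) = -5322*(-1/43444) + 32814*(-1/44575) = 2661/21722 - 32814/44575 = -594171633/968258150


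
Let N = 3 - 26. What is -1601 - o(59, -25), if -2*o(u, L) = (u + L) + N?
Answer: -3191/2 ≈ -1595.5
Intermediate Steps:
N = -23
o(u, L) = 23/2 - L/2 - u/2 (o(u, L) = -((u + L) - 23)/2 = -((L + u) - 23)/2 = -(-23 + L + u)/2 = 23/2 - L/2 - u/2)
-1601 - o(59, -25) = -1601 - (23/2 - ½*(-25) - ½*59) = -1601 - (23/2 + 25/2 - 59/2) = -1601 - 1*(-11/2) = -1601 + 11/2 = -3191/2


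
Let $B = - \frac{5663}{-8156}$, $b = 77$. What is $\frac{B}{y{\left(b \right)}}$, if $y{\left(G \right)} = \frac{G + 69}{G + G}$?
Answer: $\frac{436051}{595388} \approx 0.73238$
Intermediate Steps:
$y{\left(G \right)} = \frac{69 + G}{2 G}$
$B = \frac{5663}{8156}$ ($B = \left(-5663\right) \left(- \frac{1}{8156}\right) = \frac{5663}{8156} \approx 0.69433$)
$\frac{B}{y{\left(b \right)}} = \frac{5663}{8156 \frac{69 + 77}{2 \cdot 77}} = \frac{5663}{8156 \cdot \frac{1}{2} \cdot \frac{1}{77} \cdot 146} = \frac{5663}{8156 \cdot \frac{73}{77}} = \frac{5663}{8156} \cdot \frac{77}{73} = \frac{436051}{595388}$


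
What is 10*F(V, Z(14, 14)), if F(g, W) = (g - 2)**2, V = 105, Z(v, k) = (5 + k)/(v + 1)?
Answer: 106090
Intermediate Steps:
Z(v, k) = (5 + k)/(1 + v)
F(g, W) = (-2 + g)**2
10*F(V, Z(14, 14)) = 10*(-2 + 105)**2 = 10*103**2 = 10*10609 = 106090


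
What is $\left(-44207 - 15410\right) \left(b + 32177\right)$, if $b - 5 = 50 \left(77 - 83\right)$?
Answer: $-1900709194$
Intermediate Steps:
$b = -295$ ($b = 5 + 50 \left(77 - 83\right) = 5 + 50 \left(-6\right) = 5 - 300 = -295$)
$\left(-44207 - 15410\right) \left(b + 32177\right) = \left(-44207 - 15410\right) \left(-295 + 32177\right) = \left(-44207 + \left(-16125 + 715\right)\right) 31882 = \left(-44207 - 15410\right) 31882 = \left(-59617\right) 31882 = -1900709194$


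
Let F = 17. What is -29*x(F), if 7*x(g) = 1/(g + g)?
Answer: -29/238 ≈ -0.12185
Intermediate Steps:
x(g) = 1/(14*g) (x(g) = 1/(7*(g + g)) = 1/(7*((2*g))) = (1/(2*g))/7 = 1/(14*g))
-29*x(F) = -29/(14*17) = -29*1/238 = -29/238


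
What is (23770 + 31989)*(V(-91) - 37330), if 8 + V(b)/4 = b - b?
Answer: -2083267758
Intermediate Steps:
V(b) = -32 (V(b) = -32 + 4*(b - b) = -32 + 4*0 = -32 + 0 = -32)
(23770 + 31989)*(V(-91) - 37330) = (23770 + 31989)*(-32 - 37330) = 55759*(-37362) = -2083267758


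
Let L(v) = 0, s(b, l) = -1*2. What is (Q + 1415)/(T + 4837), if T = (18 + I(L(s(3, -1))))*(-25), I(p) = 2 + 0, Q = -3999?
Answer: -2584/4337 ≈ -0.59580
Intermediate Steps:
s(b, l) = -2
I(p) = 2
T = -500 (T = (18 + 2)*(-25) = 20*(-25) = -500)
(Q + 1415)/(T + 4837) = (-3999 + 1415)/(-500 + 4837) = -2584/4337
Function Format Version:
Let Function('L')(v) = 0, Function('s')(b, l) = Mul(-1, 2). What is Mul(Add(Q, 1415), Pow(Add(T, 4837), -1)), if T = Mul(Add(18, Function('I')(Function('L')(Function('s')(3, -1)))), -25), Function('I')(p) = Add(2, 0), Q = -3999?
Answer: Rational(-2584, 4337) ≈ -0.59580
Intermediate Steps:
Function('s')(b, l) = -2
Function('I')(p) = 2
T = -500 (T = Mul(Add(18, 2), -25) = Mul(20, -25) = -500)
Mul(Add(Q, 1415), Pow(Add(T, 4837), -1)) = Mul(Add(-3999, 1415), Pow(Add(-500, 4837), -1)) = Mul(-2584, Pow(4337, -1)) = Mul(-2584, Rational(1, 4337)) = Rational(-2584, 4337)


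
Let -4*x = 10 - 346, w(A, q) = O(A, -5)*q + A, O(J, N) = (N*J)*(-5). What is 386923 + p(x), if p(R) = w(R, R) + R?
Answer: 563491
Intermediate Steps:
O(J, N) = -5*J*N (O(J, N) = (J*N)*(-5) = -5*J*N)
w(A, q) = A + 25*A*q (w(A, q) = (-5*A*(-5))*q + A = (25*A)*q + A = 25*A*q + A = A + 25*A*q)
x = 84 (x = -(10 - 346)/4 = -¼*(-336) = 84)
p(R) = R + R*(1 + 25*R) (p(R) = R*(1 + 25*R) + R = R + R*(1 + 25*R))
386923 + p(x) = 386923 + 84*(2 + 25*84) = 386923 + 84*(2 + 2100) = 386923 + 84*2102 = 386923 + 176568 = 563491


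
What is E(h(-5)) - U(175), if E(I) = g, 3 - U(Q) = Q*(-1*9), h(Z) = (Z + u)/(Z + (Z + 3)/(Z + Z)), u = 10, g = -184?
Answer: -1762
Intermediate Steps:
h(Z) = (10 + Z)/(Z + (3 + Z)/(2*Z)) (h(Z) = (Z + 10)/(Z + (Z + 3)/(Z + Z)) = (10 + Z)/(Z + (3 + Z)/((2*Z))) = (10 + Z)/(Z + (3 + Z)*(1/(2*Z))) = (10 + Z)/(Z + (3 + Z)/(2*Z)))
U(Q) = 3 + 9*Q (U(Q) = 3 - Q*(-1*9) = 3 - Q*(-9) = 3 - (-9)*Q = 3 + 9*Q)
E(I) = -184
E(h(-5)) - U(175) = -184 - (3 + 9*175) = -184 - (3 + 1575) = -184 - 1*1578 = -184 - 1578 = -1762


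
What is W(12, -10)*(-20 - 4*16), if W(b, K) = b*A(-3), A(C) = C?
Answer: 3024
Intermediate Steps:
W(b, K) = -3*b (W(b, K) = b*(-3) = -3*b)
W(12, -10)*(-20 - 4*16) = (-3*12)*(-20 - 4*16) = -36*(-20 - 64) = -36*(-84) = 3024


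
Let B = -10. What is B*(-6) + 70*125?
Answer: 8810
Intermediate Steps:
B*(-6) + 70*125 = -10*(-6) + 70*125 = 60 + 8750 = 8810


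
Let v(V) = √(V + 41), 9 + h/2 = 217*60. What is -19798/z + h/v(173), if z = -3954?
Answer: 9899/1977 + 13011*√214/107 ≈ 1783.8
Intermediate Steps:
h = 26022 (h = -18 + 2*(217*60) = -18 + 2*13020 = -18 + 26040 = 26022)
v(V) = √(41 + V)
-19798/z + h/v(173) = -19798/(-3954) + 26022/(√(41 + 173)) = -19798*(-1/3954) + 26022/(√214) = 9899/1977 + 26022*(√214/214) = 9899/1977 + 13011*√214/107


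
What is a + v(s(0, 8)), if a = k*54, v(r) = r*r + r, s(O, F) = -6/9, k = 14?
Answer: 6802/9 ≈ 755.78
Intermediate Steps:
s(O, F) = -⅔ (s(O, F) = -6*⅑ = -⅔)
v(r) = r + r² (v(r) = r² + r = r + r²)
a = 756 (a = 14*54 = 756)
a + v(s(0, 8)) = 756 - 2*(1 - ⅔)/3 = 756 - ⅔*⅓ = 756 - 2/9 = 6802/9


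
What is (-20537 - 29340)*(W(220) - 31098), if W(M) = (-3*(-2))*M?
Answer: 1485237306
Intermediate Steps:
W(M) = 6*M
(-20537 - 29340)*(W(220) - 31098) = (-20537 - 29340)*(6*220 - 31098) = -49877*(1320 - 31098) = -49877*(-29778) = 1485237306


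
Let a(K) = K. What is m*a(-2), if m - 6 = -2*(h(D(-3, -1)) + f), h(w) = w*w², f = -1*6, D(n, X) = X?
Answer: -40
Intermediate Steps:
f = -6
h(w) = w³
m = 20 (m = 6 - 2*((-1)³ - 6) = 6 - 2*(-1 - 6) = 6 - 2*(-7) = 6 + 14 = 20)
m*a(-2) = 20*(-2) = -40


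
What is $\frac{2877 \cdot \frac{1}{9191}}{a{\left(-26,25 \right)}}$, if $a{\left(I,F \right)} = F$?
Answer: $\frac{411}{32825} \approx 0.012521$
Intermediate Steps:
$\frac{2877 \cdot \frac{1}{9191}}{a{\left(-26,25 \right)}} = \frac{2877 \cdot \frac{1}{9191}}{25} = 2877 \cdot \frac{1}{9191} \cdot \frac{1}{25} = \frac{411}{1313} \cdot \frac{1}{25} = \frac{411}{32825}$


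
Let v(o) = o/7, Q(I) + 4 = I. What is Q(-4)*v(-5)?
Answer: 40/7 ≈ 5.7143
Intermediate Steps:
Q(I) = -4 + I
v(o) = o/7 (v(o) = o*(⅐) = o/7)
Q(-4)*v(-5) = (-4 - 4)*((⅐)*(-5)) = -8*(-5/7) = 40/7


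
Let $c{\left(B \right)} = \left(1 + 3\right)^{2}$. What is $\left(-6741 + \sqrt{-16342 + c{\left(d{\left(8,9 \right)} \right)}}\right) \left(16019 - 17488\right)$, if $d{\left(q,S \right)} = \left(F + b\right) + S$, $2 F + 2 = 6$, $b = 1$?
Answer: $9902529 - 4407 i \sqrt{1814} \approx 9.9025 \cdot 10^{6} - 1.877 \cdot 10^{5} i$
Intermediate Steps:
$F = 2$ ($F = -1 + \frac{1}{2} \cdot 6 = -1 + 3 = 2$)
$d{\left(q,S \right)} = 3 + S$ ($d{\left(q,S \right)} = \left(2 + 1\right) + S = 3 + S$)
$c{\left(B \right)} = 16$ ($c{\left(B \right)} = 4^{2} = 16$)
$\left(-6741 + \sqrt{-16342 + c{\left(d{\left(8,9 \right)} \right)}}\right) \left(16019 - 17488\right) = \left(-6741 + \sqrt{-16342 + 16}\right) \left(16019 - 17488\right) = \left(-6741 + \sqrt{-16326}\right) \left(-1469\right) = \left(-6741 + 3 i \sqrt{1814}\right) \left(-1469\right) = 9902529 - 4407 i \sqrt{1814}$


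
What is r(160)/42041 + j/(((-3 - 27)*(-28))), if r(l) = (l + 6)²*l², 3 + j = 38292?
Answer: 198057977283/11771480 ≈ 16825.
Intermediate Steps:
j = 38289 (j = -3 + 38292 = 38289)
r(l) = l²*(6 + l)² (r(l) = (6 + l)²*l² = l²*(6 + l)²)
r(160)/42041 + j/(((-3 - 27)*(-28))) = (160²*(6 + 160)²)/42041 + 38289/(((-3 - 27)*(-28))) = (25600*166²)*(1/42041) + 38289/((-30*(-28))) = (25600*27556)*(1/42041) + 38289/840 = 705433600*(1/42041) + 38289*(1/840) = 705433600/42041 + 12763/280 = 198057977283/11771480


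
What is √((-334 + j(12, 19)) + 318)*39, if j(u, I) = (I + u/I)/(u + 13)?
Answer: 117*I*√15257/95 ≈ 152.12*I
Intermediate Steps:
j(u, I) = (I + u/I)/(13 + u)
√((-334 + j(12, 19)) + 318)*39 = √((-334 + (12 + 19²)/(19*(13 + 12))) + 318)*39 = √((-334 + (1/19)*(12 + 361)/25) + 318)*39 = √((-334 + (1/19)*(1/25)*373) + 318)*39 = √((-334 + 373/475) + 318)*39 = √(-158277/475 + 318)*39 = √(-7227/475)*39 = (3*I*√15257/95)*39 = 117*I*√15257/95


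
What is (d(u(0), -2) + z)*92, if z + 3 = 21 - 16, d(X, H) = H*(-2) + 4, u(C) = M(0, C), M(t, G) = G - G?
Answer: 920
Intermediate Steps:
M(t, G) = 0
u(C) = 0
d(X, H) = 4 - 2*H (d(X, H) = -2*H + 4 = 4 - 2*H)
z = 2 (z = -3 + (21 - 16) = -3 + 5 = 2)
(d(u(0), -2) + z)*92 = ((4 - 2*(-2)) + 2)*92 = ((4 + 4) + 2)*92 = (8 + 2)*92 = 10*92 = 920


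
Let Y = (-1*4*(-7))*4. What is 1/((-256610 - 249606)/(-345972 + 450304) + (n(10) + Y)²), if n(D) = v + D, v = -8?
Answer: 26083/338848114 ≈ 7.6975e-5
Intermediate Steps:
n(D) = -8 + D
Y = 112 (Y = -4*(-7)*4 = 28*4 = 112)
1/((-256610 - 249606)/(-345972 + 450304) + (n(10) + Y)²) = 1/((-256610 - 249606)/(-345972 + 450304) + ((-8 + 10) + 112)²) = 1/(-506216/104332 + (2 + 112)²) = 1/(-506216*1/104332 + 114²) = 1/(-126554/26083 + 12996) = 1/(338848114/26083) = 26083/338848114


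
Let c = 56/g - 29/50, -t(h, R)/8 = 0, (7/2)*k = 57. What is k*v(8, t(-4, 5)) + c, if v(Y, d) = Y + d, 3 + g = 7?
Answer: 50297/350 ≈ 143.71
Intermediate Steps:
k = 114/7 (k = (2/7)*57 = 114/7 ≈ 16.286)
g = 4 (g = -3 + 7 = 4)
t(h, R) = 0 (t(h, R) = -8*0 = 0)
c = 671/50 (c = 56/4 - 29/50 = 56*(1/4) - 29*1/50 = 14 - 29/50 = 671/50 ≈ 13.420)
k*v(8, t(-4, 5)) + c = 114*(8 + 0)/7 + 671/50 = (114/7)*8 + 671/50 = 912/7 + 671/50 = 50297/350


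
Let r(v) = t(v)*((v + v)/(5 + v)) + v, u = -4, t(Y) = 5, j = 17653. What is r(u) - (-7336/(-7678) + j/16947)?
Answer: -2992550915/65059533 ≈ -45.997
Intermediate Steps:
r(v) = v + 10*v/(5 + v) (r(v) = 5*((v + v)/(5 + v)) + v = 5*((2*v)/(5 + v)) + v = 5*(2*v/(5 + v)) + v = 10*v/(5 + v) + v = v + 10*v/(5 + v))
r(u) - (-7336/(-7678) + j/16947) = -4*(15 - 4)/(5 - 4) - (-7336/(-7678) + 17653/16947) = -4*11/1 - (-7336*(-1/7678) + 17653*(1/16947)) = -4*1*11 - (3668/3839 + 17653/16947) = -44 - 1*129931463/65059533 = -44 - 129931463/65059533 = -2992550915/65059533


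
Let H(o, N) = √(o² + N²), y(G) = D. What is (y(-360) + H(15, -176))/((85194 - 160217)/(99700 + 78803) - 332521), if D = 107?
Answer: -7383/22943978 - 69*√31201/22943978 ≈ -0.00085299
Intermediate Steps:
y(G) = 107
H(o, N) = √(N² + o²)
(y(-360) + H(15, -176))/((85194 - 160217)/(99700 + 78803) - 332521) = (107 + √((-176)² + 15²))/((85194 - 160217)/(99700 + 78803) - 332521) = (107 + √(30976 + 225))/(-75023/178503 - 332521) = (107 + √31201)/(-75023*1/178503 - 332521) = (107 + √31201)/(-29/69 - 332521) = (107 + √31201)/(-22943978/69) = (107 + √31201)*(-69/22943978) = -7383/22943978 - 69*√31201/22943978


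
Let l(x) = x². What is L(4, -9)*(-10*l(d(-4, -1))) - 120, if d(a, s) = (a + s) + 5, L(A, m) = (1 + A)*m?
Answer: -120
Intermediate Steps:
L(A, m) = m*(1 + A)
d(a, s) = 5 + a + s
L(4, -9)*(-10*l(d(-4, -1))) - 120 = (-9*(1 + 4))*(-10*(5 - 4 - 1)²) - 120 = (-9*5)*(-10*0²) - 120 = -(-450)*0 - 120 = -45*0 - 120 = 0 - 120 = -120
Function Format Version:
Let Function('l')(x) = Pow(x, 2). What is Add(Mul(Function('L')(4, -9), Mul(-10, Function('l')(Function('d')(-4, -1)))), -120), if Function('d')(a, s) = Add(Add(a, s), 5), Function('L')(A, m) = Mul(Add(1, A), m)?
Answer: -120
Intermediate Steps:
Function('L')(A, m) = Mul(m, Add(1, A))
Function('d')(a, s) = Add(5, a, s)
Add(Mul(Function('L')(4, -9), Mul(-10, Function('l')(Function('d')(-4, -1)))), -120) = Add(Mul(Mul(-9, Add(1, 4)), Mul(-10, Pow(Add(5, -4, -1), 2))), -120) = Add(Mul(Mul(-9, 5), Mul(-10, Pow(0, 2))), -120) = Add(Mul(-45, Mul(-10, 0)), -120) = Add(Mul(-45, 0), -120) = Add(0, -120) = -120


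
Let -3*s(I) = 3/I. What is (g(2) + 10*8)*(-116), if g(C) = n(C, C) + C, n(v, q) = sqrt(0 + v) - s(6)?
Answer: -28594/3 - 116*sqrt(2) ≈ -9695.4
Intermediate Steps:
s(I) = -1/I
n(v, q) = 1/6 + sqrt(v) (n(v, q) = sqrt(0 + v) - (-1)/6 = sqrt(v) - (-1)/6 = sqrt(v) - 1*(-1/6) = sqrt(v) + 1/6 = 1/6 + sqrt(v))
g(C) = 1/6 + C + sqrt(C) (g(C) = (1/6 + sqrt(C)) + C = 1/6 + C + sqrt(C))
(g(2) + 10*8)*(-116) = ((1/6 + 2 + sqrt(2)) + 10*8)*(-116) = ((13/6 + sqrt(2)) + 80)*(-116) = (493/6 + sqrt(2))*(-116) = -28594/3 - 116*sqrt(2)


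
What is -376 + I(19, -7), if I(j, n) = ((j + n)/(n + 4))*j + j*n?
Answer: -585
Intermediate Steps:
I(j, n) = j*n + j*(j + n)/(4 + n) (I(j, n) = ((j + n)/(4 + n))*j + j*n = j*(j + n)/(4 + n) + j*n = j*n + j*(j + n)/(4 + n))
-376 + I(19, -7) = -376 + 19*(19 + (-7)² + 5*(-7))/(4 - 7) = -376 + 19*(19 + 49 - 35)/(-3) = -376 + 19*(-⅓)*33 = -376 - 209 = -585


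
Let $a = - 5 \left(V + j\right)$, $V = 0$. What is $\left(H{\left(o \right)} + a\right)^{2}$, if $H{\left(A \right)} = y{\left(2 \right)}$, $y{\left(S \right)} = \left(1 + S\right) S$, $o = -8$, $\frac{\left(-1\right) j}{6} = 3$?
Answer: $9216$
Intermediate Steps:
$j = -18$ ($j = \left(-6\right) 3 = -18$)
$y{\left(S \right)} = S \left(1 + S\right)$
$H{\left(A \right)} = 6$ ($H{\left(A \right)} = 2 \left(1 + 2\right) = 2 \cdot 3 = 6$)
$a = 90$ ($a = - 5 \left(0 - 18\right) = \left(-5\right) \left(-18\right) = 90$)
$\left(H{\left(o \right)} + a\right)^{2} = \left(6 + 90\right)^{2} = 96^{2} = 9216$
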